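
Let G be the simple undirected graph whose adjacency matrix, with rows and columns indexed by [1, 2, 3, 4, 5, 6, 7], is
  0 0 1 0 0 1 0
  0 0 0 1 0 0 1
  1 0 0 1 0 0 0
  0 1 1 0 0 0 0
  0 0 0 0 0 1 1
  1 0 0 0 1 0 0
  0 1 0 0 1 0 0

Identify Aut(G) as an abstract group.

Every vertex has degree 2 and the graph is connected, so G is the 7-cycle C_7. The automorphisms of the 7-cycle are exactly the symmetries of a regular 7-gon: the dihedral group D_7, |D_7| = 14.

D_7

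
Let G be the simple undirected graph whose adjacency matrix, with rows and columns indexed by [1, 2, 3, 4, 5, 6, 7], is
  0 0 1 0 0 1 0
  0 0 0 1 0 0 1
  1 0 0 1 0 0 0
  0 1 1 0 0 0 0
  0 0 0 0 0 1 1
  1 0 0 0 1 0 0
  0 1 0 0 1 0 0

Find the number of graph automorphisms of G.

Every vertex has degree 2 and the graph is connected, so G is the 7-cycle C_7. C_7 has 7 rotations and 7 reflections, so Aut(C_7) ≅ D_7 of order 14.

14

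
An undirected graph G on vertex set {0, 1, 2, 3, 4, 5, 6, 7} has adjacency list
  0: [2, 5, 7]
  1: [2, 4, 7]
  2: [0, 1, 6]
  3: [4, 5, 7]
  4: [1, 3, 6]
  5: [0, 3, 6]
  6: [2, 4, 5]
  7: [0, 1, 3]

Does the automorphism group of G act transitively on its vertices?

G is 3-regular and bipartite on 2^3 = 8 vertices with girth 4; it is the hypercube graph Q_3. Aut(Q_3) consists of the signed permutations of the 3 coordinate axes: 3! permutations times 2^3 sign flips, so |Aut| = 2^3·3! = 48. This group acts transitively on the 8 vertices.

Yes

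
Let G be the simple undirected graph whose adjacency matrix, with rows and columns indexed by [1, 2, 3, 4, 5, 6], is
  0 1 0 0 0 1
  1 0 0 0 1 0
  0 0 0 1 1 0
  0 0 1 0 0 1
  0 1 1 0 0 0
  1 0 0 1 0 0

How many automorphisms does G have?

G is 2-regular and connected on 6 vertices, i.e. the cycle C_6. The automorphisms of the 6-cycle are exactly the symmetries of a regular 6-gon: the dihedral group D_6, |D_6| = 12.

12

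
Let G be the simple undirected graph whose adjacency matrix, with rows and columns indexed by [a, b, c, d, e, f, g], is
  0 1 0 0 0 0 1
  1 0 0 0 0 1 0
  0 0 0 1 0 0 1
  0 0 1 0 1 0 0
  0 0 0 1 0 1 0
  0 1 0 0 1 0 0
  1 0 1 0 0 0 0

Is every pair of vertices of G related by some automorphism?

G is 2-regular and connected on 7 vertices, i.e. the cycle C_7. C_7 has 7 rotations and 7 reflections, so Aut(C_7) ≅ D_7 of order 14. This group acts transitively on the 7 vertices.

Yes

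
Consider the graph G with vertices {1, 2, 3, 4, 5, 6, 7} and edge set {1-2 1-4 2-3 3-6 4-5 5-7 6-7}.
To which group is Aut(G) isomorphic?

G is 2-regular and connected on 7 vertices, i.e. the cycle C_7. The automorphisms of the 7-cycle are exactly the symmetries of a regular 7-gon: the dihedral group D_7, |D_7| = 14.

the dihedral group of order 14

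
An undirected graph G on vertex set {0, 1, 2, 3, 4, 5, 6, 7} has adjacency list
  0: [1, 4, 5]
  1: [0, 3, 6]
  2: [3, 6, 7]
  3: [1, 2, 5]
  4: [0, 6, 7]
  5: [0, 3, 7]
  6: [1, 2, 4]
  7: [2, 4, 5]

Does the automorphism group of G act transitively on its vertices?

Yes

G is 3-regular and bipartite on 2^3 = 8 vertices with girth 4; it is the hypercube graph Q_3. Aut(Q_3) consists of the signed permutations of the 3 coordinate axes: 3! permutations times 2^3 sign flips, so |Aut| = 2^3·3! = 48. Under this action every vertex can be carried to every other, so G is vertex-transitive.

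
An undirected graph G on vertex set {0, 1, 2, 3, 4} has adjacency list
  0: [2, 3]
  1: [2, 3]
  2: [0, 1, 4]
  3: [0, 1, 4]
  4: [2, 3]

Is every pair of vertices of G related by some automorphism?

Automorphisms preserve degree, but G has vertices of degree 2 and vertices of degree 3; no automorphism maps one to the other, so G is not vertex-transitive.

No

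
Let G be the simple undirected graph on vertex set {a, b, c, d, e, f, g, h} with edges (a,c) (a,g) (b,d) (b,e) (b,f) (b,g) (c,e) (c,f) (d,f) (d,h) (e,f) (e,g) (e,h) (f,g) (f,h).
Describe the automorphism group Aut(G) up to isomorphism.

1

Degrees alone do not determine every vertex (e.g. b and g both have degree 4), but their neighbour-degree multisets differ: N(b) has degrees [3, 4, 5, 6] while N(g) has degrees [2, 4, 5, 6]. Repeating this refinement separates all vertices, so the only automorphism is the identity.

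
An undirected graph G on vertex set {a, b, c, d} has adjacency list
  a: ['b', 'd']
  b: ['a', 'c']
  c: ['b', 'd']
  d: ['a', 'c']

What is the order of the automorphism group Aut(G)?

Every vertex has degree 2 and the graph is connected, so G is the 4-cycle C_4. The automorphisms of the 4-cycle are exactly the symmetries of a regular 4-gon: the dihedral group D_4, |D_4| = 8.

8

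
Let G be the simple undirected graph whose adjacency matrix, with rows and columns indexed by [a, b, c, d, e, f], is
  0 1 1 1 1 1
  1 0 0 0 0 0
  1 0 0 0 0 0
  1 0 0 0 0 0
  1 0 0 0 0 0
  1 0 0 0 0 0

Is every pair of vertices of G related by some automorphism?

Vertex a is the only vertex of degree 5, so every automorphism fixes it; G is not vertex-transitive.

No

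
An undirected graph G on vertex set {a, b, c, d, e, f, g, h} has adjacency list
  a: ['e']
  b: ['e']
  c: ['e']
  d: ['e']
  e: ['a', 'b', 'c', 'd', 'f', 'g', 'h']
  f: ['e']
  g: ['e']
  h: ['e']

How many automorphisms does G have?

5040

Vertex e has degree 7 and every other vertex has degree 1, so G is the star K_{1,7} with centre e. The 7 leaves are pairwise interchangeable while the centre is fixed, giving Aut(G) = S_7.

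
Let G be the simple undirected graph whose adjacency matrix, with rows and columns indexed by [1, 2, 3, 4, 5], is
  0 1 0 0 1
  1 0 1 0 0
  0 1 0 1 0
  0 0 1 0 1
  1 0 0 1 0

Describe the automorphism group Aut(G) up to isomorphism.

G is 2-regular and connected on 5 vertices, i.e. the cycle C_5. C_5 has 5 rotations and 5 reflections, so Aut(C_5) ≅ D_5 of order 10.

the dihedral group of order 10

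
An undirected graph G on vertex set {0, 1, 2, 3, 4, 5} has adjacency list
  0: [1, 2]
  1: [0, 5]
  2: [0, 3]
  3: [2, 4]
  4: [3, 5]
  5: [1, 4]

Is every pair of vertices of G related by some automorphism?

Yes

Every vertex has degree 2 and the graph is connected, so G is the 6-cycle C_6. The automorphisms of the 6-cycle are exactly the symmetries of a regular 6-gon: the dihedral group D_6, |D_6| = 12. This group acts transitively on the 6 vertices.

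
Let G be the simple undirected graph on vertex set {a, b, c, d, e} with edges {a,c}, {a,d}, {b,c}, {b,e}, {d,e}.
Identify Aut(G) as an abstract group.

the dihedral group of order 10

Every vertex has degree 2 and the graph is connected, so G is the 5-cycle C_5. The automorphisms of the 5-cycle are exactly the symmetries of a regular 5-gon: the dihedral group D_5, |D_5| = 10.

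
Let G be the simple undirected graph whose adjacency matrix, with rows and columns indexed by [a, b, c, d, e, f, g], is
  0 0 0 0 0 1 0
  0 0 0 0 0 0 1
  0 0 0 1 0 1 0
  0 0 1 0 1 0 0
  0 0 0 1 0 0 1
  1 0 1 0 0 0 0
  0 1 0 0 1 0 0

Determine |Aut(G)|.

2

The degree sequence is [1, 1, 2, 2, 2, 2, 2]; the two degree-1 vertices a and b are the ends of a path, so G = P_7. A path has exactly one nontrivial symmetry — reversal — giving Aut(G) of order 2.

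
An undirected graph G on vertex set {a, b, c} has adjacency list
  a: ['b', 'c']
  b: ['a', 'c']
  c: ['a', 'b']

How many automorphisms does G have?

6

Every vertex has degree 2, so G is the complete graph K_3. Any permutation of the 3 vertices preserves K_3, so Aut(K_3) = S_3 of order 3! = 6.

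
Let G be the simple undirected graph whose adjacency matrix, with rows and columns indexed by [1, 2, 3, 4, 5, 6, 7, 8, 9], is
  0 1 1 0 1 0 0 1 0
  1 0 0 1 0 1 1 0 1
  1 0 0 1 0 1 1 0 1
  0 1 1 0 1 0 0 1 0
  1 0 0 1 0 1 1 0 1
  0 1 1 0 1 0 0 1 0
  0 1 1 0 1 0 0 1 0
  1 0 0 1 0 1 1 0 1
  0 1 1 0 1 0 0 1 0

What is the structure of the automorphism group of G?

S_5 × S_4

The vertices split by degree into {2, 3, 5, 8} (degree 5) and {1, 4, 6, 7, 9} (degree 4); every edge runs between the two parts, so G is the complete bipartite graph K_{4,5}. Automorphisms preserve the bipartition setwise (since the parts differ in size) and act as S_5 × S_4 within it; |Aut| = 2880.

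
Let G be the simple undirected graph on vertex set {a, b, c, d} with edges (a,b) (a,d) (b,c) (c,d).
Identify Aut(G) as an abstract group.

G is 2-regular and bipartite on 2^2 = 4 vertices with girth 4; it is the hypercube graph Q_2. The symmetry group of the 2-cube is the hyperoctahedral group B_2 = Z_2 ≀ S_2, of order 2^2·2! = 8.

Z_2^2 ⋊ S_2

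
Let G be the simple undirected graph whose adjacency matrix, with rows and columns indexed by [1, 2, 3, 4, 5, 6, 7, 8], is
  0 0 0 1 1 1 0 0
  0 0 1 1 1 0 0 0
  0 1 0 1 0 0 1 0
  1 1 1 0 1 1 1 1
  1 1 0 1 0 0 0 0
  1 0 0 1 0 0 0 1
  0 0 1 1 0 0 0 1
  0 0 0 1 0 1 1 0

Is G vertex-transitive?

Vertex 4 is the only vertex of degree 7, so every automorphism fixes it; G is not vertex-transitive.

No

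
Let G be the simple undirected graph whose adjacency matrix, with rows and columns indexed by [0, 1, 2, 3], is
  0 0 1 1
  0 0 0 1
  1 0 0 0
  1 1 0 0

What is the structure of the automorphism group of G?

The degree sequence is [2, 1, 1, 2]; the two degree-1 vertices 1 and 2 are the ends of a path, so G = P_4. A path has exactly one nontrivial symmetry — reversal — giving Aut(G) of order 2.

Z_2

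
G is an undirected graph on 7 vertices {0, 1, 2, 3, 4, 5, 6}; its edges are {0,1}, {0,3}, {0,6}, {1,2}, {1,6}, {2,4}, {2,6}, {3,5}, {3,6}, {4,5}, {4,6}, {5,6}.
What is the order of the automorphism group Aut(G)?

12

Vertex 6 is the unique vertex of degree 6; the remaining 6 vertices each have degree 3 and induce a cycle, so G is the wheel on 7 vertices with hub 6. Every automorphism fixes the hub and acts on the rim 6-cycle, so Aut(G) ≅ Aut(C_6) = D_6 of order 12.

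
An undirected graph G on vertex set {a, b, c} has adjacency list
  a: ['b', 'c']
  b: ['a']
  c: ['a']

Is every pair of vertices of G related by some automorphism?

No

Vertex a is the only vertex of degree 2, so every automorphism fixes it; G is not vertex-transitive.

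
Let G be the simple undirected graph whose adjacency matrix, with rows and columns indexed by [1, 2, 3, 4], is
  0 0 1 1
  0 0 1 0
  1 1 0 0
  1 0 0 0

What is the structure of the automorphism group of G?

The degree sequence is [2, 1, 2, 1]; the two degree-1 vertices 2 and 4 are the ends of a path, so G = P_4. The only nontrivial automorphism of a path is the end-to-end reflection, so Aut(G) ≅ Z_2.

C_2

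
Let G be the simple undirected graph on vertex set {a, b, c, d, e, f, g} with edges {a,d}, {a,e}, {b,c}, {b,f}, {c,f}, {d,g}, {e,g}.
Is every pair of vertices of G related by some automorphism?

No

G has two connected components, {a, d, e, g} and {b, c, f}; each is 2-regular, so G = C_4 ⊔ C_3. The orbit of a under Aut(G) is {a, d, e, g}, which does not contain b, so G is not vertex-transitive.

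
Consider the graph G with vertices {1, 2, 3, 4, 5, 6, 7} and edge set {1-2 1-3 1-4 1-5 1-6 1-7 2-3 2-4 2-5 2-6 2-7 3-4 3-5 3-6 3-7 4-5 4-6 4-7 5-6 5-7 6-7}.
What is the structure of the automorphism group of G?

All 7 vertices are pairwise adjacent: G = K_7. Every bijection on the vertex set is an automorphism of K_7; hence Aut(K_7) ≅ S_7, order 5040.

S_7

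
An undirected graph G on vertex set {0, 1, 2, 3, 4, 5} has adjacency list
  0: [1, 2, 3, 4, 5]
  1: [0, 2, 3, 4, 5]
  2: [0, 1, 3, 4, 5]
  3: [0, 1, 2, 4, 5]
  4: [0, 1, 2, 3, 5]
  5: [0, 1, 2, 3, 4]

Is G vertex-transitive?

Yes

All 6 vertices are pairwise adjacent: G = K_6. Every bijection on the vertex set is an automorphism of K_6; hence Aut(K_6) ≅ S_6, order 720. Under this action every vertex can be carried to every other, so G is vertex-transitive.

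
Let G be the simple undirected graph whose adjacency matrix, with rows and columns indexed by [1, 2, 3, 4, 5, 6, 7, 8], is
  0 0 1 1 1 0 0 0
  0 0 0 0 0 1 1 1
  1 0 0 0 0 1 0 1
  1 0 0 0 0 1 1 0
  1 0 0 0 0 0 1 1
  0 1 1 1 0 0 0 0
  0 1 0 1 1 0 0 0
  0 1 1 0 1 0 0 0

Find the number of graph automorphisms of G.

G is 3-regular and bipartite on 2^3 = 8 vertices with girth 4; it is the hypercube graph Q_3. Aut(Q_3) consists of the signed permutations of the 3 coordinate axes: 3! permutations times 2^3 sign flips, so |Aut| = 2^3·3! = 48.

48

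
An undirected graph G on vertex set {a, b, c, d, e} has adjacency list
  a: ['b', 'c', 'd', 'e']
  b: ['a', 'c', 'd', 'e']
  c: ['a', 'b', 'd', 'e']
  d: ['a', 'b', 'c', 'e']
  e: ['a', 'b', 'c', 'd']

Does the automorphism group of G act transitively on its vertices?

Yes

All 5 vertices are pairwise adjacent: G = K_5. Every bijection on the vertex set is an automorphism of K_5; hence Aut(K_5) ≅ S_5, order 120. This group acts transitively on the 5 vertices.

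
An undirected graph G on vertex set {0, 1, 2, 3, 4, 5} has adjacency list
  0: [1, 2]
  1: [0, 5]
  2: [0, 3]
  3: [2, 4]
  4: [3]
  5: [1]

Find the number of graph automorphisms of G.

2

The degree sequence is [2, 2, 2, 2, 1, 1]; the two degree-1 vertices 4 and 5 are the ends of a path, so G = P_6. A path has exactly one nontrivial symmetry — reversal — giving Aut(G) of order 2.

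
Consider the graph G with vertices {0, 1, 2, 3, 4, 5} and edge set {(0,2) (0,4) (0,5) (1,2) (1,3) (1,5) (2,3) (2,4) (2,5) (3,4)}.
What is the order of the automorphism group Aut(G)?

10

Vertex 2 is the unique vertex of degree 5; the remaining 5 vertices each have degree 3 and induce a cycle, so G is the wheel on 6 vertices with hub 2. Every automorphism fixes the hub and acts on the rim 5-cycle, so Aut(G) ≅ Aut(C_5) = D_5 of order 10.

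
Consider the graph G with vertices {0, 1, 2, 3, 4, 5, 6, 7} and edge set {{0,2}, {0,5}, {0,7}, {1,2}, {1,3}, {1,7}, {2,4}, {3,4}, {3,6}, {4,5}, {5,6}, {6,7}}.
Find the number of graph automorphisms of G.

G is 3-regular and bipartite on 2^3 = 8 vertices with girth 4; it is the hypercube graph Q_3. The symmetry group of the 3-cube is the hyperoctahedral group B_3 = Z_2 ≀ S_3, of order 2^3·3! = 48.

48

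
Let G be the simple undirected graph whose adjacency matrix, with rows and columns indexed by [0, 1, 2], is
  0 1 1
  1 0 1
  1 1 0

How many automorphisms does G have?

6

All 3 vertices are pairwise adjacent: G = K_3. Every bijection on the vertex set is an automorphism of K_3; hence Aut(K_3) ≅ S_3, order 6.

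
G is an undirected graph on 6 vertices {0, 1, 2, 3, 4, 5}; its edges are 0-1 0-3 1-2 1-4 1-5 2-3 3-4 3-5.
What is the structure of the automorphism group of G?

The vertices split by degree into {1, 3} (degree 4) and {0, 2, 4, 5} (degree 2); every edge runs between the two parts, so G is the complete bipartite graph K_{2,4}. The parts have unequal sizes, so no automorphism swaps them; each part is permuted independently, giving S_4 × S_2 of order 4!·2! = 48.

S_4 × S_2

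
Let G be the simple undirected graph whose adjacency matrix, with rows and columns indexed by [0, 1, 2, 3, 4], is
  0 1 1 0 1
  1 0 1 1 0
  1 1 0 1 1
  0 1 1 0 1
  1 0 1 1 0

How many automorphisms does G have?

Vertex 2 is the unique vertex of degree 4; the remaining 4 vertices each have degree 3 and induce a cycle, so G is the wheel on 5 vertices with hub 2. Every automorphism fixes the hub and acts on the rim 4-cycle, so Aut(G) ≅ Aut(C_4) = D_4 of order 8.

8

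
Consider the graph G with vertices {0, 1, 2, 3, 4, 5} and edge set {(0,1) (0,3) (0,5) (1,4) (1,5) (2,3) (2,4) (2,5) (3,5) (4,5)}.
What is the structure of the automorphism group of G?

the dihedral group of order 10

Vertex 5 is the unique vertex of degree 5; the remaining 5 vertices each have degree 3 and induce a cycle, so G is the wheel on 6 vertices with hub 5. With the hub fixed, the remaining symmetry is that of the rim cycle C_5, giving the dihedral group D_5.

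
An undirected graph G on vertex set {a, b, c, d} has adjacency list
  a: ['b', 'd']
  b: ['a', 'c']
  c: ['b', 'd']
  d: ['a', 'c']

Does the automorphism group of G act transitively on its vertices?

Yes

Every vertex has degree 2 and the graph is connected, so G is the 4-cycle C_4. The automorphisms of the 4-cycle are exactly the symmetries of a regular 4-gon: the dihedral group D_4, |D_4| = 8. This group acts transitively on the 4 vertices.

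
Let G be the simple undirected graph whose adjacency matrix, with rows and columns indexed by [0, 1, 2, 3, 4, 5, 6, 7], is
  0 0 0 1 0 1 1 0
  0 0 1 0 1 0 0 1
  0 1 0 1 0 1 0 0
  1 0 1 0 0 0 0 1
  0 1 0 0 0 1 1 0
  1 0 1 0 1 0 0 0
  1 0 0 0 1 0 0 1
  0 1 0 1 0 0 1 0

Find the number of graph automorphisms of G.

G is 3-regular and bipartite on 2^3 = 8 vertices with girth 4; it is the hypercube graph Q_3. Aut(Q_3) consists of the signed permutations of the 3 coordinate axes: 3! permutations times 2^3 sign flips, so |Aut| = 2^3·3! = 48.

48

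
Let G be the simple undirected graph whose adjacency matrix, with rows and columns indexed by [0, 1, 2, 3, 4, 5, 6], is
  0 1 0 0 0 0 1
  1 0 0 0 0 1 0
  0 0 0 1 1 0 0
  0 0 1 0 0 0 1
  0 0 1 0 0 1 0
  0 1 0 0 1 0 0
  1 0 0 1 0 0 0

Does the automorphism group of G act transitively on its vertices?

Every vertex has degree 2 and the graph is connected, so G is the 7-cycle C_7. C_7 has 7 rotations and 7 reflections, so Aut(C_7) ≅ D_7 of order 14. Under this action every vertex can be carried to every other, so G is vertex-transitive.

Yes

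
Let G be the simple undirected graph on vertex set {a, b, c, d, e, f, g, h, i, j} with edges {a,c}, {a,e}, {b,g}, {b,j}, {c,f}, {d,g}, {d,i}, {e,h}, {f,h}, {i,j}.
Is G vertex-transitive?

Yes

G has two connected components, {a, c, e, f, h} and {b, d, g, i, j}; each is 2-regular, so G = C_5 ⊔ C_5. Aut of a disjoint union of two copies of C_5 is the wreath product D_5 ≀ Z_2, of order 2·10² = 200. This group acts transitively on the 10 vertices.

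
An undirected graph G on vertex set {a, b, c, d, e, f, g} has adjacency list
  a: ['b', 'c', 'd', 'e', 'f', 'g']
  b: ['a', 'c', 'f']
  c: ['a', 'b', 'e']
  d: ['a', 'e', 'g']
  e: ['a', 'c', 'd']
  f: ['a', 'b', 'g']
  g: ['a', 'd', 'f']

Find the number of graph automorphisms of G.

Vertex a is the unique vertex of degree 6; the remaining 6 vertices each have degree 3 and induce a cycle, so G is the wheel on 7 vertices with hub a. Every automorphism fixes the hub and acts on the rim 6-cycle, so Aut(G) ≅ Aut(C_6) = D_6 of order 12.

12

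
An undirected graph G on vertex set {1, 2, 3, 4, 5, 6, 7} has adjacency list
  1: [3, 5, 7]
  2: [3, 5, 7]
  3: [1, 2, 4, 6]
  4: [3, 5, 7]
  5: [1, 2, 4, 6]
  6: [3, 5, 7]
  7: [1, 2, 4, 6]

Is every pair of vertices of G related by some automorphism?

No

Automorphisms preserve degree, but G has vertices of degree 3 and vertices of degree 4; no automorphism maps one to the other, so G is not vertex-transitive.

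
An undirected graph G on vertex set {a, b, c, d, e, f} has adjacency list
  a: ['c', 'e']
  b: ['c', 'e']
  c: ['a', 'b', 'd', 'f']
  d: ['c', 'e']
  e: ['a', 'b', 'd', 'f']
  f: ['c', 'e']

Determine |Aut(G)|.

The vertices split by degree into {c, e} (degree 4) and {a, b, d, f} (degree 2); every edge runs between the two parts, so G is the complete bipartite graph K_{2,4}. Automorphisms preserve the bipartition setwise (since the parts differ in size) and act as S_2 × S_4 within it; |Aut| = 48.

48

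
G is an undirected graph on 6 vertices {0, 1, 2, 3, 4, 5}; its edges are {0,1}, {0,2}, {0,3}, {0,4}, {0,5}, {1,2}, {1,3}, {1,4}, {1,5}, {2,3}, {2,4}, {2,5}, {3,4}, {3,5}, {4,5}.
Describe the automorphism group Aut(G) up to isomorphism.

Every vertex has degree 5, so G is the complete graph K_6. Every bijection on the vertex set is an automorphism of K_6; hence Aut(K_6) ≅ S_6, order 720.

S_6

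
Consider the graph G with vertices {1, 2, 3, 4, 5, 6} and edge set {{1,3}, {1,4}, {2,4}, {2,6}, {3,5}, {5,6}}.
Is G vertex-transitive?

G is 2-regular and connected on 6 vertices, i.e. the cycle C_6. The automorphisms of the 6-cycle are exactly the symmetries of a regular 6-gon: the dihedral group D_6, |D_6| = 12. Under this action every vertex can be carried to every other, so G is vertex-transitive.

Yes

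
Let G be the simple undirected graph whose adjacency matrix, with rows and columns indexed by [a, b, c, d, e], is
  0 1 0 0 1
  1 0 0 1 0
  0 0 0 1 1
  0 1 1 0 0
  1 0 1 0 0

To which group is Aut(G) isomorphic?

D_5

Every vertex has degree 2 and the graph is connected, so G is the 5-cycle C_5. The automorphisms of the 5-cycle are exactly the symmetries of a regular 5-gon: the dihedral group D_5, |D_5| = 10.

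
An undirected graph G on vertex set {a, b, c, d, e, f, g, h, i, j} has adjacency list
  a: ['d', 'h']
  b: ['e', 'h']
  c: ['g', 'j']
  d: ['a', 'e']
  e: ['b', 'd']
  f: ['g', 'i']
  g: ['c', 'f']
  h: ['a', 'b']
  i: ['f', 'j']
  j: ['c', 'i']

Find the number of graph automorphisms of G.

G has two connected components, {c, f, g, i, j} and {a, b, d, e, h}; each is 2-regular, so G = C_5 ⊔ C_5. With two isomorphic components, Aut(G) = Aut(C_5) ≀ S_2 = (D_5 × D_5) ⋊ Z_2: permute each cycle by D_5, then optionally swap the two cycles. Order 2·(2·5)² = 200.

200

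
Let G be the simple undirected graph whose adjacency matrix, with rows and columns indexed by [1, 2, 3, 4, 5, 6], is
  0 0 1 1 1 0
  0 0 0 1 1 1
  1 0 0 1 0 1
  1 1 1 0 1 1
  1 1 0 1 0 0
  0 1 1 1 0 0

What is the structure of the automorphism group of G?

D_5

Vertex 4 is the unique vertex of degree 5; the remaining 5 vertices each have degree 3 and induce a cycle, so G is the wheel on 6 vertices with hub 4. With the hub fixed, the remaining symmetry is that of the rim cycle C_5, giving the dihedral group D_5.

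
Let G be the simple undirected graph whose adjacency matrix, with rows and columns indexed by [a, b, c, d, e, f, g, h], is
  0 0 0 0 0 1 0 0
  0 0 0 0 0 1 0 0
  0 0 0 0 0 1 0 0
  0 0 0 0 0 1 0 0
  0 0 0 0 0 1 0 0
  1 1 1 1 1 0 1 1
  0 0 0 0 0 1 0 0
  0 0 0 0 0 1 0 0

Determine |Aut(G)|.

5040

Vertex f has degree 7 and every other vertex has degree 1, so G is the star K_{1,7} with centre f. Any automorphism fixes the centre and permutes the 7 leaves freely, so Aut(G) ≅ S_7 of order 7! = 5040.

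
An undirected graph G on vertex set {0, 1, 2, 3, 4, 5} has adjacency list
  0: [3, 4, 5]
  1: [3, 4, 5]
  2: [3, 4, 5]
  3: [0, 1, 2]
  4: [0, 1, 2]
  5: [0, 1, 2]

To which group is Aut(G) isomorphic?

G is 3-regular and bipartite with parts {0, 1, 2} and {3, 4, 5} (each part is independent and every cross-pair is an edge), so G = K_{3,3}. Aut(K_{3,3}) is the wreath product S_3 ≀ Z_2: permute within each part, then optionally swap the parts; |Aut| = 2·(3!)² = 72.

S_3 ≀ Z_2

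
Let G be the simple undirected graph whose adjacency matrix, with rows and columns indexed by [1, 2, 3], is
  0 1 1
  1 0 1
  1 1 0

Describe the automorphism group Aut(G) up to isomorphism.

S_3

All 3 vertices are pairwise adjacent: G = K_3. Any permutation of the 3 vertices preserves K_3, so Aut(K_3) = S_3 of order 3! = 6.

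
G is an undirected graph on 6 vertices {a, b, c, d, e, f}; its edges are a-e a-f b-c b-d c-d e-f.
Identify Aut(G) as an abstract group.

D_3 ≀ Z_2

G has two connected components, {a, e, f} and {b, c, d}; each is 2-regular, so G = C_3 ⊔ C_3. Aut of a disjoint union of two copies of C_3 is the wreath product D_3 ≀ Z_2, of order 2·6² = 72.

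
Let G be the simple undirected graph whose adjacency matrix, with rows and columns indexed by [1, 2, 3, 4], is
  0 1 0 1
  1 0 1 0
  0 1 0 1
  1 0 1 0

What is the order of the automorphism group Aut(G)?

8

G is 2-regular and bipartite on 2^2 = 4 vertices with girth 4; it is the hypercube graph Q_2. The symmetry group of the 2-cube is the hyperoctahedral group B_2 = Z_2 ≀ S_2, of order 2^2·2! = 8.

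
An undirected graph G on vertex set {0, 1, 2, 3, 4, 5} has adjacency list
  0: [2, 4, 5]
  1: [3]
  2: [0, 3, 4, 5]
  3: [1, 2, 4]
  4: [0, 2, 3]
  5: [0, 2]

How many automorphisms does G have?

Degrees alone do not determine every vertex (e.g. 0 and 3 both have degree 3), but their neighbour-degree multisets differ: N(0) has degrees [2, 3, 4] while N(3) has degrees [1, 3, 4]. Repeating this refinement separates all vertices, so the only automorphism is the identity.

1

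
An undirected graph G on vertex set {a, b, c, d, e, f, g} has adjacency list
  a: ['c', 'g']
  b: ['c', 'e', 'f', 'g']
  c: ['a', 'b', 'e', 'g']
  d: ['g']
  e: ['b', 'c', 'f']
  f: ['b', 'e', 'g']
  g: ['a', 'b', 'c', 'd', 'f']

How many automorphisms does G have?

1

Degrees alone do not determine every vertex (e.g. b and c both have degree 4), but their neighbour-degree multisets differ: N(b) has degrees [3, 3, 4, 5] while N(c) has degrees [2, 3, 4, 5]. Repeating this refinement separates all vertices, so the only automorphism is the identity.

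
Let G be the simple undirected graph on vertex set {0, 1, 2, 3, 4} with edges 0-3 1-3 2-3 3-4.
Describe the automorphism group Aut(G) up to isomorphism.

S_4

Vertex 3 has degree 4 and every other vertex has degree 1, so G is the star K_{1,4} with centre 3. Any automorphism fixes the centre and permutes the 4 leaves freely, so Aut(G) ≅ S_4 of order 4! = 24.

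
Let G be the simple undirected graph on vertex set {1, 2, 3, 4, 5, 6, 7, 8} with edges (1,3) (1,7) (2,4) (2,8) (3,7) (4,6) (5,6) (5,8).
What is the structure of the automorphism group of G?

G has two connected components, {2, 4, 5, 6, 8} and {1, 3, 7}; each is 2-regular, so G = C_5 ⊔ C_3. The components are non-isomorphic (different sizes), so Aut(G) = Aut(C_5) × Aut(C_3) = D_5 × D_3 of order 10·6 = 60.

D_5 × D_3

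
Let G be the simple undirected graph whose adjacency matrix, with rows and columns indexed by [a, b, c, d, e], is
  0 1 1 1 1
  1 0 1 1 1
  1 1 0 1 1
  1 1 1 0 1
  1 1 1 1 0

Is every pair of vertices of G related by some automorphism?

Yes

Every vertex has degree 4, so G is the complete graph K_5. Every bijection on the vertex set is an automorphism of K_5; hence Aut(K_5) ≅ S_5, order 120. This group acts transitively on the 5 vertices.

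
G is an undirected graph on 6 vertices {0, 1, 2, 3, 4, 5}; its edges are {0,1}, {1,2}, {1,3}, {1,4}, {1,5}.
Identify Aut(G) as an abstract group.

S_5

Vertex 1 has degree 5 and every other vertex has degree 1, so G is the star K_{1,5} with centre 1. Any automorphism fixes the centre and permutes the 5 leaves freely, so Aut(G) ≅ S_5 of order 5! = 120.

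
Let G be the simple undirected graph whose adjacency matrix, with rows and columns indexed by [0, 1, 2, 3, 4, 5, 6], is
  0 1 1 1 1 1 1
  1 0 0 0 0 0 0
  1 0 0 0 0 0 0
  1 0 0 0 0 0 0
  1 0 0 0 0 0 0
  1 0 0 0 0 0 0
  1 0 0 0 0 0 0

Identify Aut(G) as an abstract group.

Vertex 0 has degree 6 and every other vertex has degree 1, so G is the star K_{1,6} with centre 0. The 6 leaves are pairwise interchangeable while the centre is fixed, giving Aut(G) = S_6.

the symmetric group on 6 letters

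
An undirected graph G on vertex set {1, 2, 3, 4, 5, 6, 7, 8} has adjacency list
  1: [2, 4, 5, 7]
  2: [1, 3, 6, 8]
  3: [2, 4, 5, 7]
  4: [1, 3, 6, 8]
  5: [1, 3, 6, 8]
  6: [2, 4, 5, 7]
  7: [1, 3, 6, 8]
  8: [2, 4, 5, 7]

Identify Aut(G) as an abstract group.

G is 4-regular and bipartite with parts {2, 4, 5, 7} and {1, 3, 6, 8} (each part is independent and every cross-pair is an edge), so G = K_{4,4}. Each part can be permuted independently (S_4 × S_4) and the two equal-size parts can also be swapped, giving (S_4 × S_4) ⋊ Z_2 of order 2·(4!)² = 1152.

S_4 ≀ Z_2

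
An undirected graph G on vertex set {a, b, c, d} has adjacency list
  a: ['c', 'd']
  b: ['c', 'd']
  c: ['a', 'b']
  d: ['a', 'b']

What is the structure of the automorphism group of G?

G is 2-regular and bipartite on 2^2 = 4 vertices with girth 4; it is the hypercube graph Q_2. The symmetry group of the 2-cube is the hyperoctahedral group B_2 = Z_2 ≀ S_2, of order 2^2·2! = 8.

D_4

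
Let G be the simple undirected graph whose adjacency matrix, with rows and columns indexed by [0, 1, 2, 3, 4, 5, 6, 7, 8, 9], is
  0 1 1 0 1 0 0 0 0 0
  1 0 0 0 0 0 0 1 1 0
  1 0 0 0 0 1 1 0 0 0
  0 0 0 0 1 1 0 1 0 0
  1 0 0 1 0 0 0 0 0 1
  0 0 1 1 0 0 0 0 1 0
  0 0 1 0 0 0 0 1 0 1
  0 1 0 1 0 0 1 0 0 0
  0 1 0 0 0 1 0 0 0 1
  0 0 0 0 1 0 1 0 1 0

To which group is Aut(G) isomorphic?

G is 3-regular on 10 vertices with no triangles and no 4-cycles (girth 5): this is the Petersen graph. Viewing the Petersen graph as the Kneser graph K(5,2) — vertices are 2-subsets of {1,…,5}, edges join disjoint pairs — its automorphisms are exactly the permutations of the 5-element set, so Aut ≅ S_5 of order 120.

S_5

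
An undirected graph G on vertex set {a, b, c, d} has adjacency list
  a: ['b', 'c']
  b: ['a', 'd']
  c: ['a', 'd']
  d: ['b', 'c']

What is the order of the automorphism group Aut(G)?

8

G is 2-regular and bipartite on 2^2 = 4 vertices with girth 4; it is the hypercube graph Q_2. Aut(Q_2) consists of the signed permutations of the 2 coordinate axes: 2! permutations times 2^2 sign flips, so |Aut| = 2^2·2! = 8.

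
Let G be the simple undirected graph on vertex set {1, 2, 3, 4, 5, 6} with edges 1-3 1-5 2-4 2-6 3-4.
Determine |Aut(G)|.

The degree sequence is [2, 2, 2, 2, 1, 1]; the two degree-1 vertices 5 and 6 are the ends of a path, so G = P_6. A path has exactly one nontrivial symmetry — reversal — giving Aut(G) of order 2.

2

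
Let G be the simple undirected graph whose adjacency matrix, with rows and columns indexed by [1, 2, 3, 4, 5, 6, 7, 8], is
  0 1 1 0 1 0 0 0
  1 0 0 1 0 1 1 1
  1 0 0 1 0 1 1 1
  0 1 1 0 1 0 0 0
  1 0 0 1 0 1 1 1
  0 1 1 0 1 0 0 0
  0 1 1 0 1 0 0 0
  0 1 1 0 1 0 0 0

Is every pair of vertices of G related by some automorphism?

Automorphisms preserve degree, but G has vertices of degree 3 and vertices of degree 5; no automorphism maps one to the other, so G is not vertex-transitive.

No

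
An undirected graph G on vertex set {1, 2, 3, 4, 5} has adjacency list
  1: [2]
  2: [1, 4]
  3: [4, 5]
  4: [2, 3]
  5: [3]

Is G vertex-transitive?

No

Automorphisms preserve degree, but G has vertices of degree 1 and vertices of degree 2; no automorphism maps one to the other, so G is not vertex-transitive.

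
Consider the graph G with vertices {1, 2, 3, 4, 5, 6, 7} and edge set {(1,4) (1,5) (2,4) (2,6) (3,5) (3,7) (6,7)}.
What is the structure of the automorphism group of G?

G is 2-regular and connected on 7 vertices, i.e. the cycle C_7. The automorphisms of the 7-cycle are exactly the symmetries of a regular 7-gon: the dihedral group D_7, |D_7| = 14.

D_7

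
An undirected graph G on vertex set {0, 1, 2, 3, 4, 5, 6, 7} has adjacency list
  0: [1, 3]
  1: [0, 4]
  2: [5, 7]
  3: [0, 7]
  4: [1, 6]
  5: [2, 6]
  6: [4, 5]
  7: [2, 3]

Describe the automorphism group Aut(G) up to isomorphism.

G is 2-regular and connected on 8 vertices, i.e. the cycle C_8. C_8 has 8 rotations and 8 reflections, so Aut(C_8) ≅ D_8 of order 16.

the dihedral group of order 16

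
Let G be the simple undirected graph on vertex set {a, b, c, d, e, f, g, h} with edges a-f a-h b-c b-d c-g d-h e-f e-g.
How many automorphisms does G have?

G is 2-regular and connected on 8 vertices, i.e. the cycle C_8. C_8 has 8 rotations and 8 reflections, so Aut(C_8) ≅ D_8 of order 16.

16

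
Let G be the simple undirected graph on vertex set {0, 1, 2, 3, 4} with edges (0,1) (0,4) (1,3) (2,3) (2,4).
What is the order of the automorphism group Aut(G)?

Every vertex has degree 2 and the graph is connected, so G is the 5-cycle C_5. C_5 has 5 rotations and 5 reflections, so Aut(C_5) ≅ D_5 of order 10.

10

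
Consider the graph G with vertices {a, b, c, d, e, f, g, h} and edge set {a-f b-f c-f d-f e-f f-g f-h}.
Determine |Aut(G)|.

5040

Vertex f has degree 7 and every other vertex has degree 1, so G is the star K_{1,7} with centre f. The 7 leaves are pairwise interchangeable while the centre is fixed, giving Aut(G) = S_7.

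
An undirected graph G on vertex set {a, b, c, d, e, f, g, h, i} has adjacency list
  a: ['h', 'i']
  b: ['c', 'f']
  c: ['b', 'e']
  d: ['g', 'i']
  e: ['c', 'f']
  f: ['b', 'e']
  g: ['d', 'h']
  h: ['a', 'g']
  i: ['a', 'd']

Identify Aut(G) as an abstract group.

G has two connected components, {a, d, g, h, i} and {b, c, e, f}; each is 2-regular, so G = C_5 ⊔ C_4. No automorphism exchanges components of different sizes, hence Aut(G) is the direct product D_5 × D_4, order 80.

D_5 × D_4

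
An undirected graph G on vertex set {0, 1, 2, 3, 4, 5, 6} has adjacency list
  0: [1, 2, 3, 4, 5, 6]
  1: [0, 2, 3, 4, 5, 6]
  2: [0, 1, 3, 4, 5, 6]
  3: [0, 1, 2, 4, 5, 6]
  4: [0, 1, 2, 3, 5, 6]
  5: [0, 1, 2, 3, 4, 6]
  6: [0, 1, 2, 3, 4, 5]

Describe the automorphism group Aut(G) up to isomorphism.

Every vertex has degree 6, so G is the complete graph K_7. Every bijection on the vertex set is an automorphism of K_7; hence Aut(K_7) ≅ S_7, order 5040.

S_7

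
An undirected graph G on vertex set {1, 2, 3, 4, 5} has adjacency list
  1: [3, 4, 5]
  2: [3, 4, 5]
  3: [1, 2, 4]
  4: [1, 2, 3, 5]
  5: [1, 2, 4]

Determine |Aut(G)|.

Vertex 4 is the unique vertex of degree 4; the remaining 4 vertices each have degree 3 and induce a cycle, so G is the wheel on 5 vertices with hub 4. Every automorphism fixes the hub and acts on the rim 4-cycle, so Aut(G) ≅ Aut(C_4) = D_4 of order 8.

8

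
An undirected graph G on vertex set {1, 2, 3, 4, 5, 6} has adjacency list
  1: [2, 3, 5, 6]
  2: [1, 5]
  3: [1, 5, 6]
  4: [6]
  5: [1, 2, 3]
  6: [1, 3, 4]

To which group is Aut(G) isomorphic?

Degrees alone do not determine every vertex (e.g. 3 and 5 both have degree 3), but their neighbour-degree multisets differ: N(3) has degrees [3, 3, 4] while N(5) has degrees [2, 3, 4]. Repeating this refinement separates all vertices, so the only automorphism is the identity.

1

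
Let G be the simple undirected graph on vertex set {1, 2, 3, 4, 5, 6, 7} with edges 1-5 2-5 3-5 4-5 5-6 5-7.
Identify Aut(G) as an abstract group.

S_6

Vertex 5 has degree 6 and every other vertex has degree 1, so G is the star K_{1,6} with centre 5. The 6 leaves are pairwise interchangeable while the centre is fixed, giving Aut(G) = S_6.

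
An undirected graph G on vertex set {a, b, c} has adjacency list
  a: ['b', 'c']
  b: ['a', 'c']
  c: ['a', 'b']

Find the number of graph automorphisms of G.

6

All 3 vertices are pairwise adjacent: G = K_3. Any permutation of the 3 vertices preserves K_3, so Aut(K_3) = S_3 of order 3! = 6.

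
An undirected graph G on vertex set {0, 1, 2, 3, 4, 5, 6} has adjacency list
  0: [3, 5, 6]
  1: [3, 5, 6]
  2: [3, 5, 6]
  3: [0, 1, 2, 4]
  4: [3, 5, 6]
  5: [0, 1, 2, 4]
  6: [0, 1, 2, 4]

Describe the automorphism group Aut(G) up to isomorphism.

The vertices split by degree into {3, 5, 6} (degree 4) and {0, 1, 2, 4} (degree 3); every edge runs between the two parts, so G is the complete bipartite graph K_{3,4}. Automorphisms preserve the bipartition setwise (since the parts differ in size) and act as S_3 × S_4 within it; |Aut| = 144.

S_3 × S_4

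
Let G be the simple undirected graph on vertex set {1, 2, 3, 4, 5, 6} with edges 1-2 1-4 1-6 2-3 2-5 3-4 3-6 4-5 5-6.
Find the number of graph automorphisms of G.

72

G is 3-regular and bipartite with parts {1, 3, 5} and {2, 4, 6} (each part is independent and every cross-pair is an edge), so G = K_{3,3}. Each part can be permuted independently (S_3 × S_3) and the two equal-size parts can also be swapped, giving (S_3 × S_3) ⋊ Z_2 of order 2·(3!)² = 72.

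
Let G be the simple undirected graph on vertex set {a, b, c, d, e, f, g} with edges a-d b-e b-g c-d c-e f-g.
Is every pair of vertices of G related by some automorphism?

Automorphisms preserve degree, but G has vertices of degree 1 and vertices of degree 2; no automorphism maps one to the other, so G is not vertex-transitive.

No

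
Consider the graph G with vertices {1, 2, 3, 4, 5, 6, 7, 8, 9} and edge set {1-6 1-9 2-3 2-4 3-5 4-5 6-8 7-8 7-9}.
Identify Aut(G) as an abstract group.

D_4 × D_5

G has two connected components, {1, 6, 7, 8, 9} and {2, 3, 4, 5}; each is 2-regular, so G = C_5 ⊔ C_4. No automorphism exchanges components of different sizes, hence Aut(G) is the direct product D_4 × D_5, order 80.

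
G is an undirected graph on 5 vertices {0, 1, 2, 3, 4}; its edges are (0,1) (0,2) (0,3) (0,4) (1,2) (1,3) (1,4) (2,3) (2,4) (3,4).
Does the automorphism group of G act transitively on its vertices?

Yes

All 5 vertices are pairwise adjacent: G = K_5. Any permutation of the 5 vertices preserves K_5, so Aut(K_5) = S_5 of order 5! = 120. Under this action every vertex can be carried to every other, so G is vertex-transitive.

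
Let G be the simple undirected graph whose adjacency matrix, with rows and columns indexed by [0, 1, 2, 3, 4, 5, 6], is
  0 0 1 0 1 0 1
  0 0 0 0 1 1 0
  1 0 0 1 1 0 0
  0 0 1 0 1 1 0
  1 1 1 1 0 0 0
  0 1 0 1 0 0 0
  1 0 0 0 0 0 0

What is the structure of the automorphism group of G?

Degrees alone do not determine every vertex (e.g. 0 and 2 both have degree 3), but their neighbour-degree multisets differ: N(0) has degrees [1, 3, 4] while N(2) has degrees [3, 3, 4]. Repeating this refinement separates all vertices, so the only automorphism is the identity.

{e}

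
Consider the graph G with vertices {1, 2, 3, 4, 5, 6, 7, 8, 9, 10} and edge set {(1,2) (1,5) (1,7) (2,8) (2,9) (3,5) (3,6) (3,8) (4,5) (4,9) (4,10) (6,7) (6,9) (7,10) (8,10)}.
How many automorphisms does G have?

G is 3-regular on 10 vertices with no triangles and no 4-cycles (girth 5): this is the Petersen graph. Viewing the Petersen graph as the Kneser graph K(5,2) — vertices are 2-subsets of {1,…,5}, edges join disjoint pairs — its automorphisms are exactly the permutations of the 5-element set, so Aut ≅ S_5 of order 120.

120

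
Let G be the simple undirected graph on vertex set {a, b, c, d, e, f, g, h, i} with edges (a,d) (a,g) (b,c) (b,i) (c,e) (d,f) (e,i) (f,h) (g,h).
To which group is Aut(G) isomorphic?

D_4 × D_5

G has two connected components, {a, d, f, g, h} and {b, c, e, i}; each is 2-regular, so G = C_5 ⊔ C_4. No automorphism exchanges components of different sizes, hence Aut(G) is the direct product D_4 × D_5, order 80.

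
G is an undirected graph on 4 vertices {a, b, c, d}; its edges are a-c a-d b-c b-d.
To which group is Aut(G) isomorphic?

Z_2^2 ⋊ S_2

G is 2-regular and bipartite on 2^2 = 4 vertices with girth 4; it is the hypercube graph Q_2. The symmetry group of the 2-cube is the hyperoctahedral group B_2 = Z_2 ≀ S_2, of order 2^2·2! = 8.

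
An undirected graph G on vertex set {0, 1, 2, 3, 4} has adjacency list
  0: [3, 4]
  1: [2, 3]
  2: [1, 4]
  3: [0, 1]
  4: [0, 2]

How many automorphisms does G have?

Every vertex has degree 2 and the graph is connected, so G is the 5-cycle C_5. C_5 has 5 rotations and 5 reflections, so Aut(C_5) ≅ D_5 of order 10.

10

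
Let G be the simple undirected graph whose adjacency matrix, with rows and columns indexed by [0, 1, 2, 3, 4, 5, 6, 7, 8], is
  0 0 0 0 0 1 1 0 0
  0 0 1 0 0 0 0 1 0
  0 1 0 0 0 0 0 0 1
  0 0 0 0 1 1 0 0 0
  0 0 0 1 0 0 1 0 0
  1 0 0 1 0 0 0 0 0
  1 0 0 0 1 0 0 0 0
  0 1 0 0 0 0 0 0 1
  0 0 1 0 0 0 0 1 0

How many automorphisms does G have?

80

G has two connected components, {0, 3, 4, 5, 6} and {1, 2, 7, 8}; each is 2-regular, so G = C_5 ⊔ C_4. No automorphism exchanges components of different sizes, hence Aut(G) is the direct product D_4 × D_5, order 80.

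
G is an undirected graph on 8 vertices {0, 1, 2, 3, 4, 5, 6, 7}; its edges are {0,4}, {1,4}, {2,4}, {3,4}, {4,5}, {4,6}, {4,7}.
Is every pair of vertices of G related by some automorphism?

Vertex 4 is the only vertex of degree 7, so every automorphism fixes it; G is not vertex-transitive.

No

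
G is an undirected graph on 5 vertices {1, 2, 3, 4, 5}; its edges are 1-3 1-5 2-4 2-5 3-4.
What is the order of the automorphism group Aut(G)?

10

G is 2-regular and connected on 5 vertices, i.e. the cycle C_5. The automorphisms of the 5-cycle are exactly the symmetries of a regular 5-gon: the dihedral group D_5, |D_5| = 10.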